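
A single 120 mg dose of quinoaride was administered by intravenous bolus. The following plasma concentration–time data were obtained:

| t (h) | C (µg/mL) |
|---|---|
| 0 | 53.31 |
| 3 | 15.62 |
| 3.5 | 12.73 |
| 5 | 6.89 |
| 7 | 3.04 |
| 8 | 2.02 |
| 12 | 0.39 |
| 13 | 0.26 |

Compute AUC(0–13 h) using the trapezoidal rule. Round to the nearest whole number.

AUC = 143 µg/mL·h

Trapezoidal AUC_0→13:
  [0→3]: (53.31+15.62)/2 × 3 = 103.395
  [3→3.5]: (15.62+12.73)/2 × 0.5 = 7.0875
  [3.5→5]: (12.73+6.89)/2 × 1.5 = 14.715
  [5→7]: (6.89+3.04)/2 × 2 = 9.93
  [7→8]: (3.04+2.02)/2 × 1 = 2.53
  [8→12]: (2.02+0.39)/2 × 4 = 4.82
  [12→13]: (0.39+0.26)/2 × 1 = 0.325
  Sum = 142.8025 µg/mL·h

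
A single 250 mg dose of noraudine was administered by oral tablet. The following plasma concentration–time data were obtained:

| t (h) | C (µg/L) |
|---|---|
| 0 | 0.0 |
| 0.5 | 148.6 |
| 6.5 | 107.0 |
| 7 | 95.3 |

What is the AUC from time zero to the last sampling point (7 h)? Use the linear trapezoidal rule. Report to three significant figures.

Trapezoidal AUC_0→7:
  [0→0.5]: (0.0+148.6)/2 × 0.5 = 37.15
  [0.5→6.5]: (148.6+107.0)/2 × 6 = 766.8
  [6.5→7]: (107.0+95.3)/2 × 0.5 = 50.575
  Sum = 854.525 µg/L·h

AUC = 855 µg/L·h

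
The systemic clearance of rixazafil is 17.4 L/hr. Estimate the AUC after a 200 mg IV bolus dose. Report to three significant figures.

AUC_0→∞ = Dose_iv / CL
        = 200 / 17.4 = 11.4943 mg/L·hr

AUC = 11.5 mg/L·hr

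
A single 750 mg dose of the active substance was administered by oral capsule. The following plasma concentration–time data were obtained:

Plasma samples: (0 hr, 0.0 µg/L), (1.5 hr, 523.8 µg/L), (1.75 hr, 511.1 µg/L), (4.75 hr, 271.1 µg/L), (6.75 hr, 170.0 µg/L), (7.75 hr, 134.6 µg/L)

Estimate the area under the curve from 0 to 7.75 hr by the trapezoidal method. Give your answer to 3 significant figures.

AUC = 2290 µg/L·hr

Trapezoidal AUC_0→7.75:
  [0→1.5]: (0.0+523.8)/2 × 1.5 = 392.85
  [1.5→1.75]: (523.8+511.1)/2 × 0.25 = 129.3625
  [1.75→4.75]: (511.1+271.1)/2 × 3 = 1173.3
  [4.75→6.75]: (271.1+170.0)/2 × 2 = 441.1
  [6.75→7.75]: (170.0+134.6)/2 × 1 = 152.3
  Sum = 2288.9125 µg/L·hr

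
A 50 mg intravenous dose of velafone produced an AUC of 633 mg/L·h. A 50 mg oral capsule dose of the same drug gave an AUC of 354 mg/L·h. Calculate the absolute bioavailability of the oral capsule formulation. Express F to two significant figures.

F = (AUC_ev / D_ev) / (AUC_iv / D_iv)
  = (354/50) / (633/50)
  = 7.08 / 12.66 = 0.5592

F = 0.56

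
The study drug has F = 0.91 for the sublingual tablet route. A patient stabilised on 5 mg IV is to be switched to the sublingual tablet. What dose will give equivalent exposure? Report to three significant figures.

D_sublingual = 5.49 mg

For equal systemic exposure: F × D_ev = D_iv
D_ev = D_iv / F = 5 / 0.91 = 5.49451 mg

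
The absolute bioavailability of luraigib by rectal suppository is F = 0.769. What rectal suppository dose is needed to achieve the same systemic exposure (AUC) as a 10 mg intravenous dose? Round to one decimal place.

For equal systemic exposure: F × D_ev = D_iv
D_ev = D_iv / F = 10 / 0.769 = 13.0039 mg

D_rectal = 13.0 mg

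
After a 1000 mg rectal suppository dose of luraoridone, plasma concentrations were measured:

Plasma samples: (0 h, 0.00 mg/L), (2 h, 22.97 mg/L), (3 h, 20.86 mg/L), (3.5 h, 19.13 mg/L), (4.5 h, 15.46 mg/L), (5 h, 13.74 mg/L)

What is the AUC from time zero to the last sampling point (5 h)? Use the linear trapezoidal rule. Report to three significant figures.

Trapezoidal AUC_0→5:
  [0→2]: (0.00+22.97)/2 × 2 = 22.97
  [2→3]: (22.97+20.86)/2 × 1 = 21.915
  [3→3.5]: (20.86+19.13)/2 × 0.5 = 9.9975
  [3.5→4.5]: (19.13+15.46)/2 × 1 = 17.295
  [4.5→5]: (15.46+13.74)/2 × 0.5 = 7.3
  Sum = 79.4775 mg/L·h

AUC = 79.5 mg/L·h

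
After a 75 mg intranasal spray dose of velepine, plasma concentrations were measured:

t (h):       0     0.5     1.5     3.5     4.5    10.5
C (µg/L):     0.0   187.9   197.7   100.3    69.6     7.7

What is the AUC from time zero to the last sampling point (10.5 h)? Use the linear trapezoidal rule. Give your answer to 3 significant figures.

Trapezoidal AUC_0→10.5:
  [0→0.5]: (0.0+187.9)/2 × 0.5 = 46.975
  [0.5→1.5]: (187.9+197.7)/2 × 1 = 192.8
  [1.5→3.5]: (197.7+100.3)/2 × 2 = 298.0
  [3.5→4.5]: (100.3+69.6)/2 × 1 = 84.95
  [4.5→10.5]: (69.6+7.7)/2 × 6 = 231.9
  Sum = 854.625 µg/L·h

AUC = 855 µg/L·h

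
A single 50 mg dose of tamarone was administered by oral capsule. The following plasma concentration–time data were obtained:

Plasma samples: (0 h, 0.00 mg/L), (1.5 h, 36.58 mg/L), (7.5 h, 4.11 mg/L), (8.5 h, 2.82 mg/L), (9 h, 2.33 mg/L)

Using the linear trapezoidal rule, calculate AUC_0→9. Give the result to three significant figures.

AUC = 154 mg/L·h

Trapezoidal AUC_0→9:
  [0→1.5]: (0.00+36.58)/2 × 1.5 = 27.435
  [1.5→7.5]: (36.58+4.11)/2 × 6 = 122.07
  [7.5→8.5]: (4.11+2.82)/2 × 1 = 3.465
  [8.5→9]: (2.82+2.33)/2 × 0.5 = 1.2875
  Sum = 154.2575 mg/L·h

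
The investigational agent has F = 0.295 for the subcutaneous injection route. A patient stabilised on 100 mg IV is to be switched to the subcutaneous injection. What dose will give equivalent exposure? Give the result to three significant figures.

For equal systemic exposure: F × D_ev = D_iv
D_ev = D_iv / F = 100 / 0.295 = 338.983 mg

D_subcutaneous = 339 mg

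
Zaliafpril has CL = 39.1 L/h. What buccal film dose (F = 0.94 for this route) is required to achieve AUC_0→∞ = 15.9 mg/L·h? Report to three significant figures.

Dose = CL × AUC_0→∞ / F
     = 39.1 × 15.9 / 0.94 = 661.372 mg

Dose = 661 mg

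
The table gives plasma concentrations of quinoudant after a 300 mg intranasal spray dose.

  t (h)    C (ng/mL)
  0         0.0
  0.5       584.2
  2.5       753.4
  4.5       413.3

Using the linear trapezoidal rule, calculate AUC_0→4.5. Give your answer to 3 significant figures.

Trapezoidal AUC_0→4.5:
  [0→0.5]: (0.0+584.2)/2 × 0.5 = 146.05
  [0.5→2.5]: (584.2+753.4)/2 × 2 = 1337.6
  [2.5→4.5]: (753.4+413.3)/2 × 2 = 1166.7
  Sum = 2650.35 ng/mL·h

AUC = 2650 ng/mL·h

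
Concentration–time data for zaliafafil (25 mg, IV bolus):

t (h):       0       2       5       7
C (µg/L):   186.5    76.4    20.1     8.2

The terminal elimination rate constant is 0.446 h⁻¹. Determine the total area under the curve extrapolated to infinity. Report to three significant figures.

Trapezoidal AUC_0→7:
  [0→2]: (186.5+76.4)/2 × 2 = 262.9
  [2→5]: (76.4+20.1)/2 × 3 = 144.75
  [5→7]: (20.1+8.2)/2 × 2 = 28.3
  Sum = 435.95 µg/L·h
Extrapolated tail: C_last / k_e = 8.2 / 0.446 = 18.386
AUC_0→∞ = 435.95 + 18.386 = 454.336 µg/L·h

AUC = 454 µg/L·h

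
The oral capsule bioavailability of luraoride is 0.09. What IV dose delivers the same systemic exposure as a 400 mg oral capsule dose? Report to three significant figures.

Systemic exposure from an extravascular dose = F × D_ev, so the equivalent IV dose is F × D_ev.
D_iv = F × D_ev = 0.09 × 400 = 36 mg

D_iv = 36.0 mg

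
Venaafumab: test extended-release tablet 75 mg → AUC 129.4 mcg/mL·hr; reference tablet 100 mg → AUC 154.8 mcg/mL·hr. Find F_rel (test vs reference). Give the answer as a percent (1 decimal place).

F_rel = 111.5%

F_rel = (AUC_test/D_test) / (AUC_ref/D_ref)
      = (129.4/75) / (154.8/100)
      = 1.72533 / 1.548 = 1.1146 = 111.46%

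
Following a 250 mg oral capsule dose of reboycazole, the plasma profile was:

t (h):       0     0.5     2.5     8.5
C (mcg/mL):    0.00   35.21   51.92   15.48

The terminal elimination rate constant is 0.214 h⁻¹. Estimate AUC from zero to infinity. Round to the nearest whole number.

Trapezoidal AUC_0→8.5:
  [0→0.5]: (0.00+35.21)/2 × 0.5 = 8.8025
  [0.5→2.5]: (35.21+51.92)/2 × 2 = 87.13
  [2.5→8.5]: (51.92+15.48)/2 × 6 = 202.2
  Sum = 298.1325 mcg/mL·h
Extrapolated tail: C_last / k_e = 15.48 / 0.214 = 72.336
AUC_0→∞ = 298.1325 + 72.336 = 370.4685 mcg/mL·h

AUC = 370 mcg/mL·h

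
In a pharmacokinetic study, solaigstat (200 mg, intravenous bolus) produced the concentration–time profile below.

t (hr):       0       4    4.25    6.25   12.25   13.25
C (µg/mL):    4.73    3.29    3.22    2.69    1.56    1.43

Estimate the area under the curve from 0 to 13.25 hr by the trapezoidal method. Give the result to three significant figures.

Trapezoidal AUC_0→13.25:
  [0→4]: (4.73+3.29)/2 × 4 = 16.04
  [4→4.25]: (3.29+3.22)/2 × 0.25 = 0.81375
  [4.25→6.25]: (3.22+2.69)/2 × 2 = 5.91
  [6.25→12.25]: (2.69+1.56)/2 × 6 = 12.75
  [12.25→13.25]: (1.56+1.43)/2 × 1 = 1.495
  Sum = 37.00875 µg/mL·hr

AUC = 37.0 µg/mL·hr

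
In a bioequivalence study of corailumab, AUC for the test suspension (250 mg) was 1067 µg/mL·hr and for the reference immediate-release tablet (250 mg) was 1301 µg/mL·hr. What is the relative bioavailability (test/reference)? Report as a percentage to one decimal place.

F_rel = (AUC_test/D_test) / (AUC_ref/D_ref)
      = (1067/250) / (1301/250)
      = 4.268 / 5.204 = 0.8201 = 82.01%

F_rel = 82.0%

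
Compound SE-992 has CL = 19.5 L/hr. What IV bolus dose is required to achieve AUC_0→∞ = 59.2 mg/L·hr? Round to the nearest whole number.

Dose = 1154 mg

Dose_iv = CL × AUC_0→∞
     = 19.5 × 59.2 = 1154.4 mg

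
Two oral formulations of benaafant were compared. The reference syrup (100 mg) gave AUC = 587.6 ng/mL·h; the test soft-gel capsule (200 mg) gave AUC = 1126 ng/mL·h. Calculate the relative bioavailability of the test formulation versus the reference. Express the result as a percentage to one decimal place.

F_rel = (AUC_test/D_test) / (AUC_ref/D_ref)
      = (1126/200) / (587.6/100)
      = 5.63 / 5.876 = 0.9581 = 95.81%

F_rel = 95.8%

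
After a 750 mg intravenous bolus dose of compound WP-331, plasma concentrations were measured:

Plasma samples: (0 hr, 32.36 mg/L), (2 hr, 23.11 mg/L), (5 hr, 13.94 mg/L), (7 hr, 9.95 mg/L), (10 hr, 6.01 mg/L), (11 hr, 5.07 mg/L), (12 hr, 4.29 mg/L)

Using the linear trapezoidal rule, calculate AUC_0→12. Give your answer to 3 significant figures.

Trapezoidal AUC_0→12:
  [0→2]: (32.36+23.11)/2 × 2 = 55.47
  [2→5]: (23.11+13.94)/2 × 3 = 55.575
  [5→7]: (13.94+9.95)/2 × 2 = 23.89
  [7→10]: (9.95+6.01)/2 × 3 = 23.94
  [10→11]: (6.01+5.07)/2 × 1 = 5.54
  [11→12]: (5.07+4.29)/2 × 1 = 4.68
  Sum = 169.095 mg/L·hr

AUC = 169 mg/L·hr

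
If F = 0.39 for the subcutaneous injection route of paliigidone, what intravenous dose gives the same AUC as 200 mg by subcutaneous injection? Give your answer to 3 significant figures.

Systemic exposure from an extravascular dose = F × D_ev, so the equivalent IV dose is F × D_ev.
D_iv = F × D_ev = 0.39 × 200 = 78 mg

D_iv = 78.0 mg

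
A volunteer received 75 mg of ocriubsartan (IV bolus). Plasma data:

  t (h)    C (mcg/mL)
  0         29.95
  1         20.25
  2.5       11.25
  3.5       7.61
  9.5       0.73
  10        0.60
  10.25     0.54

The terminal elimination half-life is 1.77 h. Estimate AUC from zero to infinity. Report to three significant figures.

AUC = 85.0 mcg/mL·h

Trapezoidal AUC_0→10.25:
  [0→1]: (29.95+20.25)/2 × 1 = 25.1
  [1→2.5]: (20.25+11.25)/2 × 1.5 = 23.625
  [2.5→3.5]: (11.25+7.61)/2 × 1 = 9.43
  [3.5→9.5]: (7.61+0.73)/2 × 6 = 25.02
  [9.5→10]: (0.73+0.60)/2 × 0.5 = 0.3325
  [10→10.25]: (0.60+0.54)/2 × 0.25 = 0.1425
  Sum = 83.65 mcg/mL·h
k_e = ln2 / t½ = 0.693147 / 1.77 = 0.3916 h^-1
Extrapolated tail: C_last / k_e = 0.54 / 0.3916 = 1.379
AUC_0→∞ = 83.65 + 1.379 = 85.029 mcg/mL·h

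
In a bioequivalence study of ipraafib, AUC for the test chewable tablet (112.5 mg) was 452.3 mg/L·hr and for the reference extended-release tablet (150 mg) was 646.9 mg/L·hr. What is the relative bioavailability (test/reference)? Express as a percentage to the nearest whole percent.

F_rel = (AUC_test/D_test) / (AUC_ref/D_ref)
      = (452.3/112.5) / (646.9/150)
      = 4.02044 / 4.31267 = 0.9322 = 93.22%

F_rel = 93%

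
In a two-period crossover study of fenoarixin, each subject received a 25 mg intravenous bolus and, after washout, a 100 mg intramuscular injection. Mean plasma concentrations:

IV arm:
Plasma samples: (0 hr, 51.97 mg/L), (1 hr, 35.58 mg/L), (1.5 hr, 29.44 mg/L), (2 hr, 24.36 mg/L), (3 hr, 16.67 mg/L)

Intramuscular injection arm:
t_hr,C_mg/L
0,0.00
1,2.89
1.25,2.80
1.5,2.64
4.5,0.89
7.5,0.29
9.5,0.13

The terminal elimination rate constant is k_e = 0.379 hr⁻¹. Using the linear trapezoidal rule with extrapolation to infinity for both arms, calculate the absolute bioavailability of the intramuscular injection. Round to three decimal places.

F = 0.019

Trapezoidal AUC_0→3 (IV):
  [0→1]: (51.97+35.58)/2 × 1 = 43.775
  [1→1.5]: (35.58+29.44)/2 × 0.5 = 16.255
  [1.5→2]: (29.44+24.36)/2 × 0.5 = 13.45
  [2→3]: (24.36+16.67)/2 × 1 = 20.515
  Sum = 93.995 mg/L·hr
IV tail: 16.67/0.379 = 43.984; AUC_iv,0→∞ = 93.995 + 43.984 = 137.979 mg/L·hr
Trapezoidal AUC_0→9.5 (intramuscular injection):
  [0→1]: (0.00+2.89)/2 × 1 = 1.445
  [1→1.25]: (2.89+2.80)/2 × 0.25 = 0.71125
  [1.25→1.5]: (2.80+2.64)/2 × 0.25 = 0.68
  [1.5→4.5]: (2.64+0.89)/2 × 3 = 5.295
  [4.5→7.5]: (0.89+0.29)/2 × 3 = 1.77
  [7.5→9.5]: (0.29+0.13)/2 × 2 = 0.42
  Sum = 10.32125 mg/L·hr
intramuscular injection tail: 0.13/0.379 = 0.343; AUC_ev,0→∞ = 10.32125 + 0.343 = 10.66425 mg/L·hr
F = (AUC_ev/D_ev)/(AUC_iv/D_iv) = (10.66425/100)/(137.979/25) = 0.1066425/5.51916 = 0.0193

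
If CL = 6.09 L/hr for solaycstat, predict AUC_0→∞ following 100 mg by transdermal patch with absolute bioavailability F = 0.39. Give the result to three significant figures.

AUC_0→∞ = F × Dose / CL
        = 0.39 × 100 / 6.09 = 6.40394 mg/L·hr

AUC = 6.40 mg/L·hr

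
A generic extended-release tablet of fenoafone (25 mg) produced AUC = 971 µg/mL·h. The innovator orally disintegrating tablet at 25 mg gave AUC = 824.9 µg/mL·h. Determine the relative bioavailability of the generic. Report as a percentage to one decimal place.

F_rel = 117.7%

F_rel = (AUC_test/D_test) / (AUC_ref/D_ref)
      = (971/25) / (824.9/25)
      = 38.84 / 32.996 = 1.1771 = 117.71%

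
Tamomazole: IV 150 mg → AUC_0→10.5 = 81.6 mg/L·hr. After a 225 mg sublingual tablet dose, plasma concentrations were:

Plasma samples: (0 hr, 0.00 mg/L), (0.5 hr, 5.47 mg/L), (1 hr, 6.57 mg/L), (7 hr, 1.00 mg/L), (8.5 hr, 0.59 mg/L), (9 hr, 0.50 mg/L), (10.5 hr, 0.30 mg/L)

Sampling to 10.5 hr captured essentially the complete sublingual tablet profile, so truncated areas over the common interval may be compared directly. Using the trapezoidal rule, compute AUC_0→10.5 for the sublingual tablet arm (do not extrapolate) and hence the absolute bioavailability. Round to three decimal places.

F = 0.238

Trapezoidal AUC_0→10.5 (sublingual tablet):
  [0→0.5]: (0.00+5.47)/2 × 0.5 = 1.3675
  [0.5→1]: (5.47+6.57)/2 × 0.5 = 3.01
  [1→7]: (6.57+1.00)/2 × 6 = 22.71
  [7→8.5]: (1.00+0.59)/2 × 1.5 = 1.1925
  [8.5→9]: (0.59+0.50)/2 × 0.5 = 0.2725
  [9→10.5]: (0.50+0.30)/2 × 1.5 = 0.6
  Sum = 29.1525 mg/L·hr
F = (AUC_ev/D_ev)/(AUC_iv/D_iv) = (29.1525/225)/(81.6/150) = 0.129567/0.544 = 0.2382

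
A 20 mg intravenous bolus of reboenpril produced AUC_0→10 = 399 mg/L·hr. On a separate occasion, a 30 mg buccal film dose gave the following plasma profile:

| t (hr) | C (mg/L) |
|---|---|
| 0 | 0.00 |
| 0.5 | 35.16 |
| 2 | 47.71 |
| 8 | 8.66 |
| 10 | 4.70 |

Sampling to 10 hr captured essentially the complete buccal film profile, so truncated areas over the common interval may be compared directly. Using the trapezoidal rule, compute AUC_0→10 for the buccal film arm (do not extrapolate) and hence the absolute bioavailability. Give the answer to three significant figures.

F = 0.423

Trapezoidal AUC_0→10 (buccal film):
  [0→0.5]: (0.00+35.16)/2 × 0.5 = 8.79
  [0.5→2]: (35.16+47.71)/2 × 1.5 = 62.1525
  [2→8]: (47.71+8.66)/2 × 6 = 169.11
  [8→10]: (8.66+4.70)/2 × 2 = 13.36
  Sum = 253.4125 mg/L·hr
F = (AUC_ev/D_ev)/(AUC_iv/D_iv) = (253.4125/30)/(399/20) = 8.44708/19.95 = 0.4234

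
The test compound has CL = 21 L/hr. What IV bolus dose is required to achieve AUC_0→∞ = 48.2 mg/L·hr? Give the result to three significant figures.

Dose = 1010 mg

Dose_iv = CL × AUC_0→∞
     = 21 × 48.2 = 1012.2 mg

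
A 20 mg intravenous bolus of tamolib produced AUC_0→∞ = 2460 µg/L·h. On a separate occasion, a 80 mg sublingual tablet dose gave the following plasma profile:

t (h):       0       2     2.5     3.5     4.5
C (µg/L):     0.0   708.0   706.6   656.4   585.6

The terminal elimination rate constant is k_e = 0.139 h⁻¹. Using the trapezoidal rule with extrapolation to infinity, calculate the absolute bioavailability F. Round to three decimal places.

Trapezoidal AUC_0→4.5 (sublingual tablet):
  [0→2]: (0.0+708.0)/2 × 2 = 708.0
  [2→2.5]: (708.0+706.6)/2 × 0.5 = 353.65
  [2.5→3.5]: (706.6+656.4)/2 × 1 = 681.5
  [3.5→4.5]: (656.4+585.6)/2 × 1 = 621.0
  Sum = 2364.15 µg/L·h
Tail: C_last/k_e = 585.6/0.139 = 4212.950
AUC_0→∞ (sublingual tablet) = 2364.15 + 4212.950 = 6577.1 µg/L·h
F = (AUC_ev/D_ev)/(AUC_iv/D_iv) = (6577.1/80)/(2460/20) = 82.21375/123 = 0.6684

F = 0.668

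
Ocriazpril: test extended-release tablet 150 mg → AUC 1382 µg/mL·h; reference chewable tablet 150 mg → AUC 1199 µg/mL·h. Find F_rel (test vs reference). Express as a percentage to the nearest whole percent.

F_rel = (AUC_test/D_test) / (AUC_ref/D_ref)
      = (1382/150) / (1199/150)
      = 9.21333 / 7.99333 = 1.1526 = 115.26%

F_rel = 115%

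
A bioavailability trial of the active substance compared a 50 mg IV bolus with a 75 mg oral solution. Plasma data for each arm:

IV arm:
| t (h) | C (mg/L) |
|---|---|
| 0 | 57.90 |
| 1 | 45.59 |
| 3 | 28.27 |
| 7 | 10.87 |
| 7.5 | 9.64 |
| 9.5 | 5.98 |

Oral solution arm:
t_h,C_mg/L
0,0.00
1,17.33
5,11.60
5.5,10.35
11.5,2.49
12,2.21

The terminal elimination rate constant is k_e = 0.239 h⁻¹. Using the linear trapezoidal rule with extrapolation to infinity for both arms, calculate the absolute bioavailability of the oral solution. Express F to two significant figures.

F = 0.32

Trapezoidal AUC_0→9.5 (IV):
  [0→1]: (57.90+45.59)/2 × 1 = 51.745
  [1→3]: (45.59+28.27)/2 × 2 = 73.86
  [3→7]: (28.27+10.87)/2 × 4 = 78.28
  [7→7.5]: (10.87+9.64)/2 × 0.5 = 5.1275
  [7.5→9.5]: (9.64+5.98)/2 × 2 = 15.62
  Sum = 224.6325 mg/L·h
IV tail: 5.98/0.239 = 25.021; AUC_iv,0→∞ = 224.6325 + 25.021 = 249.6535 mg/L·h
Trapezoidal AUC_0→12 (oral solution):
  [0→1]: (0.00+17.33)/2 × 1 = 8.665
  [1→5]: (17.33+11.60)/2 × 4 = 57.86
  [5→5.5]: (11.60+10.35)/2 × 0.5 = 5.4875
  [5.5→11.5]: (10.35+2.49)/2 × 6 = 38.52
  [11.5→12]: (2.49+2.21)/2 × 0.5 = 1.175
  Sum = 111.7075 mg/L·h
oral solution tail: 2.21/0.239 = 9.247; AUC_ev,0→∞ = 111.7075 + 9.247 = 120.9545 mg/L·h
F = (AUC_ev/D_ev)/(AUC_iv/D_iv) = (120.9545/75)/(249.6535/50) = 1.61273/4.99307 = 0.3230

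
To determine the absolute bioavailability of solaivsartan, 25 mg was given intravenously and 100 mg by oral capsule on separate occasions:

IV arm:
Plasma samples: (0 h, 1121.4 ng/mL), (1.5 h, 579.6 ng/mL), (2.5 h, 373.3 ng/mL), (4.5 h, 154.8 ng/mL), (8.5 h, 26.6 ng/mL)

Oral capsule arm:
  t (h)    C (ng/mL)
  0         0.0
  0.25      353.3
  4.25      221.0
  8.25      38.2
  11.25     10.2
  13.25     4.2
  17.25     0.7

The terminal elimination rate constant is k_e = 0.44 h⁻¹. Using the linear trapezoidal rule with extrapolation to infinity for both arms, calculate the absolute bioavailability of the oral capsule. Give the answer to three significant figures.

F = 0.167

Trapezoidal AUC_0→8.5 (IV):
  [0→1.5]: (1121.4+579.6)/2 × 1.5 = 1275.75
  [1.5→2.5]: (579.6+373.3)/2 × 1 = 476.45
  [2.5→4.5]: (373.3+154.8)/2 × 2 = 528.1
  [4.5→8.5]: (154.8+26.6)/2 × 4 = 362.8
  Sum = 2643.1 ng/mL·h
IV tail: 26.6/0.44 = 60.455; AUC_iv,0→∞ = 2643.1 + 60.455 = 2703.555 ng/mL·h
Trapezoidal AUC_0→17.25 (oral capsule):
  [0→0.25]: (0.0+353.3)/2 × 0.25 = 44.1625
  [0.25→4.25]: (353.3+221.0)/2 × 4 = 1148.6
  [4.25→8.25]: (221.0+38.2)/2 × 4 = 518.4
  [8.25→11.25]: (38.2+10.2)/2 × 3 = 72.6
  [11.25→13.25]: (10.2+4.2)/2 × 2 = 14.4
  [13.25→17.25]: (4.2+0.7)/2 × 4 = 9.8
  Sum = 1807.9625 ng/mL·h
oral capsule tail: 0.7/0.44 = 1.591; AUC_ev,0→∞ = 1807.9625 + 1.591 = 1809.5535 ng/mL·h
F = (AUC_ev/D_ev)/(AUC_iv/D_iv) = (1809.5535/100)/(2703.555/25) = 18.095535/108.1422 = 0.1673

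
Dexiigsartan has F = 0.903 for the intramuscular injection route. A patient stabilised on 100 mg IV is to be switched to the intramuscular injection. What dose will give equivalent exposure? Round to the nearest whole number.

For equal systemic exposure: F × D_ev = D_iv
D_ev = D_iv / F = 100 / 0.903 = 110.742 mg

D_intramuscular = 111 mg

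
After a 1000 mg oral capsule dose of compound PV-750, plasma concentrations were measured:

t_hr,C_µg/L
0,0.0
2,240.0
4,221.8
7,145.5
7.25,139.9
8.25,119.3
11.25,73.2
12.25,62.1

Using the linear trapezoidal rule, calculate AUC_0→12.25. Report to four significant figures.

Trapezoidal AUC_0→12.25:
  [0→2]: (0.0+240.0)/2 × 2 = 240.0
  [2→4]: (240.0+221.8)/2 × 2 = 461.8
  [4→7]: (221.8+145.5)/2 × 3 = 550.95
  [7→7.25]: (145.5+139.9)/2 × 0.25 = 35.675
  [7.25→8.25]: (139.9+119.3)/2 × 1 = 129.6
  [8.25→11.25]: (119.3+73.2)/2 × 3 = 288.75
  [11.25→12.25]: (73.2+62.1)/2 × 1 = 67.65
  Sum = 1774.425 µg/L·hr

AUC = 1774 µg/L·hr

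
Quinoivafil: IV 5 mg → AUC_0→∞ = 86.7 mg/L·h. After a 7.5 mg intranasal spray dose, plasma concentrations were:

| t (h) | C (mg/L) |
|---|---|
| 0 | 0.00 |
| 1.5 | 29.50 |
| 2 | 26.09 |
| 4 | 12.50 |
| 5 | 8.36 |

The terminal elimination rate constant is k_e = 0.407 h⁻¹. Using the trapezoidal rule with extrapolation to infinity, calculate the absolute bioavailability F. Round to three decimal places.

Trapezoidal AUC_0→5 (intranasal spray):
  [0→1.5]: (0.00+29.50)/2 × 1.5 = 22.125
  [1.5→2]: (29.50+26.09)/2 × 0.5 = 13.8975
  [2→4]: (26.09+12.50)/2 × 2 = 38.59
  [4→5]: (12.50+8.36)/2 × 1 = 10.43
  Sum = 85.0425 mg/L·h
Tail: C_last/k_e = 8.36/0.407 = 20.541
AUC_0→∞ (intranasal spray) = 85.0425 + 20.541 = 105.5835 mg/L·h
F = (AUC_ev/D_ev)/(AUC_iv/D_iv) = (105.5835/7.5)/(86.7/5) = 14.0778/17.34 = 0.8119

F = 0.812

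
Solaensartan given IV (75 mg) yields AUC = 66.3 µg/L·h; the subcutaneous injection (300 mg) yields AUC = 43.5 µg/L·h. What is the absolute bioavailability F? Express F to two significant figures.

F = 0.16

F = (AUC_ev / D_ev) / (AUC_iv / D_iv)
  = (43.5/300) / (66.3/75)
  = 0.145 / 0.884 = 0.1640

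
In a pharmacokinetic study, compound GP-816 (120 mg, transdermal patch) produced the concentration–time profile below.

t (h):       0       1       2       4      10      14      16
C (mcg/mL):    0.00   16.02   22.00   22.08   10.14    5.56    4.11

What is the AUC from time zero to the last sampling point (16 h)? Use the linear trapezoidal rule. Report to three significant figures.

Trapezoidal AUC_0→16:
  [0→1]: (0.00+16.02)/2 × 1 = 8.01
  [1→2]: (16.02+22.00)/2 × 1 = 19.01
  [2→4]: (22.00+22.08)/2 × 2 = 44.08
  [4→10]: (22.08+10.14)/2 × 6 = 96.66
  [10→14]: (10.14+5.56)/2 × 4 = 31.4
  [14→16]: (5.56+4.11)/2 × 2 = 9.67
  Sum = 208.83 mcg/mL·h

AUC = 209 mcg/mL·h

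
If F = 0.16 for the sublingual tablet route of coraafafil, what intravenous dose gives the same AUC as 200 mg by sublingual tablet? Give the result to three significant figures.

D_iv = 32.0 mg

Systemic exposure from an extravascular dose = F × D_ev, so the equivalent IV dose is F × D_ev.
D_iv = F × D_ev = 0.16 × 200 = 32 mg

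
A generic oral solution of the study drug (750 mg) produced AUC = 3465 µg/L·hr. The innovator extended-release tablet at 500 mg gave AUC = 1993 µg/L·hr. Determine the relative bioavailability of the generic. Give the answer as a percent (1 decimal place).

F_rel = (AUC_test/D_test) / (AUC_ref/D_ref)
      = (3465/750) / (1993/500)
      = 4.62 / 3.986 = 1.1591 = 115.91%

F_rel = 115.9%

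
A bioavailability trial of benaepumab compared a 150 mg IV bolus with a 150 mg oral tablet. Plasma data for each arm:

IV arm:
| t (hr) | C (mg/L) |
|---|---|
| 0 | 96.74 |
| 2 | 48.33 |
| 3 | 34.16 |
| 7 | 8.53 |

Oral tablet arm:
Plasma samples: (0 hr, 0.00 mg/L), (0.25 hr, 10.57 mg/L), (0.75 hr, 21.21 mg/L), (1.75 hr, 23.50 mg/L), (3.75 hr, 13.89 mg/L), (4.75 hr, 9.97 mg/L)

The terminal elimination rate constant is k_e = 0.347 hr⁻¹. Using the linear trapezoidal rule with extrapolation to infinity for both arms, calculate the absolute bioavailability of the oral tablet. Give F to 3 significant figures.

Trapezoidal AUC_0→7 (IV):
  [0→2]: (96.74+48.33)/2 × 2 = 145.07
  [2→3]: (48.33+34.16)/2 × 1 = 41.245
  [3→7]: (34.16+8.53)/2 × 4 = 85.38
  Sum = 271.695 mg/L·hr
IV tail: 8.53/0.347 = 24.582; AUC_iv,0→∞ = 271.695 + 24.582 = 296.277 mg/L·hr
Trapezoidal AUC_0→4.75 (oral tablet):
  [0→0.25]: (0.00+10.57)/2 × 0.25 = 1.32125
  [0.25→0.75]: (10.57+21.21)/2 × 0.5 = 7.945
  [0.75→1.75]: (21.21+23.50)/2 × 1 = 22.355
  [1.75→3.75]: (23.50+13.89)/2 × 2 = 37.39
  [3.75→4.75]: (13.89+9.97)/2 × 1 = 11.93
  Sum = 80.94125 mg/L·hr
oral tablet tail: 9.97/0.347 = 28.732; AUC_ev,0→∞ = 80.94125 + 28.732 = 109.67325 mg/L·hr
F = (AUC_ev/D_ev)/(AUC_iv/D_iv) = (109.67325/150)/(296.277/150) = 0.731155/1.97518 = 0.3702

F = 0.370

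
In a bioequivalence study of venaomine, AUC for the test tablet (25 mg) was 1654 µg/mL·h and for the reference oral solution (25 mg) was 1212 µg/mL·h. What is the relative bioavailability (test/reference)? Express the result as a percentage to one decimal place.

F_rel = (AUC_test/D_test) / (AUC_ref/D_ref)
      = (1654/25) / (1212/25)
      = 66.16 / 48.48 = 1.3647 = 136.47%

F_rel = 136.5%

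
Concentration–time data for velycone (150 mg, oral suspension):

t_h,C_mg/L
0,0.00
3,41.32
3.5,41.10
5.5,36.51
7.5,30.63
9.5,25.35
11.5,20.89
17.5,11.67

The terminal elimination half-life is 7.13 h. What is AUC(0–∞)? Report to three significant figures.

AUC = 547 mg/L·h

Trapezoidal AUC_0→17.5:
  [0→3]: (0.00+41.32)/2 × 3 = 61.98
  [3→3.5]: (41.32+41.10)/2 × 0.5 = 20.605
  [3.5→5.5]: (41.10+36.51)/2 × 2 = 77.61
  [5.5→7.5]: (36.51+30.63)/2 × 2 = 67.14
  [7.5→9.5]: (30.63+25.35)/2 × 2 = 55.98
  [9.5→11.5]: (25.35+20.89)/2 × 2 = 46.24
  [11.5→17.5]: (20.89+11.67)/2 × 6 = 97.68
  Sum = 427.235 mg/L·h
k_e = ln2 / t½ = 0.693147 / 7.13 = 0.0972 h^-1
Extrapolated tail: C_last / k_e = 11.67 / 0.0972 = 120.062
AUC_0→∞ = 427.235 + 120.062 = 547.297 mg/L·h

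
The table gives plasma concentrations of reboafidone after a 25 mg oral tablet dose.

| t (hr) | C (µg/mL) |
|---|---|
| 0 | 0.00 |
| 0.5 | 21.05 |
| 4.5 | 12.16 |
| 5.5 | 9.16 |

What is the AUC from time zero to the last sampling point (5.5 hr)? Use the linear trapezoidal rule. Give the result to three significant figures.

Trapezoidal AUC_0→5.5:
  [0→0.5]: (0.00+21.05)/2 × 0.5 = 5.2625
  [0.5→4.5]: (21.05+12.16)/2 × 4 = 66.42
  [4.5→5.5]: (12.16+9.16)/2 × 1 = 10.66
  Sum = 82.3425 µg/mL·hr

AUC = 82.3 µg/mL·hr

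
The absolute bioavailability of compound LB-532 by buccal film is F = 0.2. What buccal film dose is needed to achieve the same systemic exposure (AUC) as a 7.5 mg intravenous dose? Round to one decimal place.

D_buccal = 37.5 mg

For equal systemic exposure: F × D_ev = D_iv
D_ev = D_iv / F = 7.5 / 0.2 = 37.5 mg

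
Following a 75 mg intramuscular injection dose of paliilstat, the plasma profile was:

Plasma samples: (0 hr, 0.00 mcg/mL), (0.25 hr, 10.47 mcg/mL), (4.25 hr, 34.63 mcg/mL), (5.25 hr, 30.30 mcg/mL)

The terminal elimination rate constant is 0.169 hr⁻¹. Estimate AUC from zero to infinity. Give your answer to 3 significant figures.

AUC = 303 mcg/mL·hr

Trapezoidal AUC_0→5.25:
  [0→0.25]: (0.00+10.47)/2 × 0.25 = 1.30875
  [0.25→4.25]: (10.47+34.63)/2 × 4 = 90.2
  [4.25→5.25]: (34.63+30.30)/2 × 1 = 32.465
  Sum = 123.97375 mcg/mL·hr
Extrapolated tail: C_last / k_e = 30.30 / 0.169 = 179.290
AUC_0→∞ = 123.97375 + 179.290 = 303.26375 mcg/mL·hr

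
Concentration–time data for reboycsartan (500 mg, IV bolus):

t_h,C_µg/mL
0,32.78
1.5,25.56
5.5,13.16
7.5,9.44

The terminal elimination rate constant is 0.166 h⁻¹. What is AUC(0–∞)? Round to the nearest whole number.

AUC = 201 µg/mL·h

Trapezoidal AUC_0→7.5:
  [0→1.5]: (32.78+25.56)/2 × 1.5 = 43.755
  [1.5→5.5]: (25.56+13.16)/2 × 4 = 77.44
  [5.5→7.5]: (13.16+9.44)/2 × 2 = 22.6
  Sum = 143.795 µg/mL·h
Extrapolated tail: C_last / k_e = 9.44 / 0.166 = 56.867
AUC_0→∞ = 143.795 + 56.867 = 200.662 µg/mL·h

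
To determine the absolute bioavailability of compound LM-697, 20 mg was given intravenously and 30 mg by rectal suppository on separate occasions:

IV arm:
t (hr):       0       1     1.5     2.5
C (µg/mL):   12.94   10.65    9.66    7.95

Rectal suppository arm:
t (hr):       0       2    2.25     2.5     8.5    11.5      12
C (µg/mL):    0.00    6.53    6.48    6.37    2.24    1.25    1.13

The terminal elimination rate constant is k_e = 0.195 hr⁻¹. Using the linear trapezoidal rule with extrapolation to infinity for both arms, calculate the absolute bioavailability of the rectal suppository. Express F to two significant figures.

F = 0.47

Trapezoidal AUC_0→2.5 (IV):
  [0→1]: (12.94+10.65)/2 × 1 = 11.795
  [1→1.5]: (10.65+9.66)/2 × 0.5 = 5.0775
  [1.5→2.5]: (9.66+7.95)/2 × 1 = 8.805
  Sum = 25.6775 µg/mL·hr
IV tail: 7.95/0.195 = 40.769; AUC_iv,0→∞ = 25.6775 + 40.769 = 66.4465 µg/mL·hr
Trapezoidal AUC_0→12 (rectal suppository):
  [0→2]: (0.00+6.53)/2 × 2 = 6.53
  [2→2.25]: (6.53+6.48)/2 × 0.25 = 1.62625
  [2.25→2.5]: (6.48+6.37)/2 × 0.25 = 1.60625
  [2.5→8.5]: (6.37+2.24)/2 × 6 = 25.83
  [8.5→11.5]: (2.24+1.25)/2 × 3 = 5.235
  [11.5→12]: (1.25+1.13)/2 × 0.5 = 0.595
  Sum = 41.4225 µg/mL·hr
rectal suppository tail: 1.13/0.195 = 5.795; AUC_ev,0→∞ = 41.4225 + 5.795 = 47.2175 µg/mL·hr
F = (AUC_ev/D_ev)/(AUC_iv/D_iv) = (47.2175/30)/(66.4465/20) = 1.57392/3.322325 = 0.4737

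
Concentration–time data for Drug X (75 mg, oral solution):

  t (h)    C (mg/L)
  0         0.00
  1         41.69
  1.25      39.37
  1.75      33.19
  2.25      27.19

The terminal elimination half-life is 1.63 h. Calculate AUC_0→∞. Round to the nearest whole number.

AUC = 128 mg/L·h

Trapezoidal AUC_0→2.25:
  [0→1]: (0.00+41.69)/2 × 1 = 20.845
  [1→1.25]: (41.69+39.37)/2 × 0.25 = 10.1325
  [1.25→1.75]: (39.37+33.19)/2 × 0.5 = 18.14
  [1.75→2.25]: (33.19+27.19)/2 × 0.5 = 15.095
  Sum = 64.2125 mg/L·h
k_e = ln2 / t½ = 0.693147 / 1.63 = 0.4252 h^-1
Extrapolated tail: C_last / k_e = 27.19 / 0.4252 = 63.946
AUC_0→∞ = 64.2125 + 63.946 = 128.1585 mg/L·h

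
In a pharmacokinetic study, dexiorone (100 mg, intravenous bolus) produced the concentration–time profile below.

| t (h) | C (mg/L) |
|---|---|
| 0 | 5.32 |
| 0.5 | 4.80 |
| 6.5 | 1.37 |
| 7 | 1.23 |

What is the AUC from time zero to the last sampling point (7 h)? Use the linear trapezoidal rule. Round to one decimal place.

AUC = 21.7 mg/L·h

Trapezoidal AUC_0→7:
  [0→0.5]: (5.32+4.80)/2 × 0.5 = 2.53
  [0.5→6.5]: (4.80+1.37)/2 × 6 = 18.51
  [6.5→7]: (1.37+1.23)/2 × 0.5 = 0.65
  Sum = 21.69 mg/L·h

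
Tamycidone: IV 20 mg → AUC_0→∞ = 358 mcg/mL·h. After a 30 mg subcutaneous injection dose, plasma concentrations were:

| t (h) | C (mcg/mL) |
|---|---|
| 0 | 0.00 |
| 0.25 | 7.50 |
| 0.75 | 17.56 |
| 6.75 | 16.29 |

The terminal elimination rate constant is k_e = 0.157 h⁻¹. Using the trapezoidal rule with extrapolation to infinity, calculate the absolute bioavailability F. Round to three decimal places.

F = 0.396

Trapezoidal AUC_0→6.75 (subcutaneous injection):
  [0→0.25]: (0.00+7.50)/2 × 0.25 = 0.9375
  [0.25→0.75]: (7.50+17.56)/2 × 0.5 = 6.265
  [0.75→6.75]: (17.56+16.29)/2 × 6 = 101.55
  Sum = 108.7525 mcg/mL·h
Tail: C_last/k_e = 16.29/0.157 = 103.758
AUC_0→∞ (subcutaneous injection) = 108.7525 + 103.758 = 212.5105 mcg/mL·h
F = (AUC_ev/D_ev)/(AUC_iv/D_iv) = (212.5105/30)/(358/20) = 7.08368/17.9 = 0.3957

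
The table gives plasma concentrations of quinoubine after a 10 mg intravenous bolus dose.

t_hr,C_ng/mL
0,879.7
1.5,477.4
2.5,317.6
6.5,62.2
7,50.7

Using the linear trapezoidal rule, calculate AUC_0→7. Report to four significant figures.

Trapezoidal AUC_0→7:
  [0→1.5]: (879.7+477.4)/2 × 1.5 = 1017.825
  [1.5→2.5]: (477.4+317.6)/2 × 1 = 397.5
  [2.5→6.5]: (317.6+62.2)/2 × 4 = 759.6
  [6.5→7]: (62.2+50.7)/2 × 0.5 = 28.225
  Sum = 2203.15 ng/mL·hr

AUC = 2203 ng/mL·hr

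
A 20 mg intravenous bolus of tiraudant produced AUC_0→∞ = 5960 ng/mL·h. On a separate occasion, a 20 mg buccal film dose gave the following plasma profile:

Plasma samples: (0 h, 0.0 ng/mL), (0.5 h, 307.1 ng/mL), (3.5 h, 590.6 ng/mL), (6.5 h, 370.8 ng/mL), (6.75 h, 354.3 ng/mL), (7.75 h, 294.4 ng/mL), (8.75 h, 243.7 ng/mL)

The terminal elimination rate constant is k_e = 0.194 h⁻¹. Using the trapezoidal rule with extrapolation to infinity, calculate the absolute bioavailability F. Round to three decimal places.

F = 0.806

Trapezoidal AUC_0→8.75 (buccal film):
  [0→0.5]: (0.0+307.1)/2 × 0.5 = 76.775
  [0.5→3.5]: (307.1+590.6)/2 × 3 = 1346.55
  [3.5→6.5]: (590.6+370.8)/2 × 3 = 1442.1
  [6.5→6.75]: (370.8+354.3)/2 × 0.25 = 90.6375
  [6.75→7.75]: (354.3+294.4)/2 × 1 = 324.35
  [7.75→8.75]: (294.4+243.7)/2 × 1 = 269.05
  Sum = 3549.4625 ng/mL·h
Tail: C_last/k_e = 243.7/0.194 = 1256.186
AUC_0→∞ (buccal film) = 3549.4625 + 1256.186 = 4805.6485 ng/mL·h
F = (AUC_ev/D_ev)/(AUC_iv/D_iv) = (4805.6485/20)/(5960/20) = 240.282/298 = 0.8063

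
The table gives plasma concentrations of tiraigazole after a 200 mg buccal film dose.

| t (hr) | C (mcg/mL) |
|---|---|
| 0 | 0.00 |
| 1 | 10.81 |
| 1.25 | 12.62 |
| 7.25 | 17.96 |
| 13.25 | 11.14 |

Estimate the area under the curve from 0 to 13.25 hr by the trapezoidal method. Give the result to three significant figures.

Trapezoidal AUC_0→13.25:
  [0→1]: (0.00+10.81)/2 × 1 = 5.405
  [1→1.25]: (10.81+12.62)/2 × 0.25 = 2.92875
  [1.25→7.25]: (12.62+17.96)/2 × 6 = 91.74
  [7.25→13.25]: (17.96+11.14)/2 × 6 = 87.3
  Sum = 187.37375 mcg/mL·hr

AUC = 187 mcg/mL·hr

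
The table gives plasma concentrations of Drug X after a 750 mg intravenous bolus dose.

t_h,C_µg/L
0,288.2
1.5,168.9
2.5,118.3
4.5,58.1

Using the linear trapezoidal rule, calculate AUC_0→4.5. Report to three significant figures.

Trapezoidal AUC_0→4.5:
  [0→1.5]: (288.2+168.9)/2 × 1.5 = 342.825
  [1.5→2.5]: (168.9+118.3)/2 × 1 = 143.6
  [2.5→4.5]: (118.3+58.1)/2 × 2 = 176.4
  Sum = 662.825 µg/L·h

AUC = 663 µg/L·h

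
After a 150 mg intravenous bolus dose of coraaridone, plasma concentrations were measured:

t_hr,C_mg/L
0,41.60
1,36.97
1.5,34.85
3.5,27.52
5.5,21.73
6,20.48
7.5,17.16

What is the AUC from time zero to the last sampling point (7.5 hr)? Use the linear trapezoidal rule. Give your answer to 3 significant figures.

AUC = 208 mg/L·hr

Trapezoidal AUC_0→7.5:
  [0→1]: (41.60+36.97)/2 × 1 = 39.285
  [1→1.5]: (36.97+34.85)/2 × 0.5 = 17.955
  [1.5→3.5]: (34.85+27.52)/2 × 2 = 62.37
  [3.5→5.5]: (27.52+21.73)/2 × 2 = 49.25
  [5.5→6]: (21.73+20.48)/2 × 0.5 = 10.5525
  [6→7.5]: (20.48+17.16)/2 × 1.5 = 28.23
  Sum = 207.6425 mg/L·hr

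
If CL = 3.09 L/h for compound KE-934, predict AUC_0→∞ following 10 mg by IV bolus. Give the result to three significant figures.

AUC_0→∞ = Dose_iv / CL
        = 10 / 3.09 = 3.23625 mg/L·h

AUC = 3.24 mg/L·h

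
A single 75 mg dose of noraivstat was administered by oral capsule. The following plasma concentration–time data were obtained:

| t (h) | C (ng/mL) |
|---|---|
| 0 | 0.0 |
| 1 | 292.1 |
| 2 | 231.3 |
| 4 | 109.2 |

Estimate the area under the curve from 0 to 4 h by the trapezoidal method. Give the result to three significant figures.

AUC = 748 ng/mL·h

Trapezoidal AUC_0→4:
  [0→1]: (0.0+292.1)/2 × 1 = 146.05
  [1→2]: (292.1+231.3)/2 × 1 = 261.7
  [2→4]: (231.3+109.2)/2 × 2 = 340.5
  Sum = 748.25 ng/mL·h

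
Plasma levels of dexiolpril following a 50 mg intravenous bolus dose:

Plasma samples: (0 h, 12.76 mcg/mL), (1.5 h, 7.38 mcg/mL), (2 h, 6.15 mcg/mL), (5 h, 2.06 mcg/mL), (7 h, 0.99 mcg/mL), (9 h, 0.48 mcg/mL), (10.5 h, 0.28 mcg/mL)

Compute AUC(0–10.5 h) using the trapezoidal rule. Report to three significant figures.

AUC = 35.9 mcg/mL·h

Trapezoidal AUC_0→10.5:
  [0→1.5]: (12.76+7.38)/2 × 1.5 = 15.105
  [1.5→2]: (7.38+6.15)/2 × 0.5 = 3.3825
  [2→5]: (6.15+2.06)/2 × 3 = 12.315
  [5→7]: (2.06+0.99)/2 × 2 = 3.05
  [7→9]: (0.99+0.48)/2 × 2 = 1.47
  [9→10.5]: (0.48+0.28)/2 × 1.5 = 0.57
  Sum = 35.8925 mcg/mL·h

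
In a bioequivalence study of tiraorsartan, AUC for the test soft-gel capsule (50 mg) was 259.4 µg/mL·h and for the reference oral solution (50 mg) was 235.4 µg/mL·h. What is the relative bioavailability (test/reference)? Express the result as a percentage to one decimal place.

F_rel = (AUC_test/D_test) / (AUC_ref/D_ref)
      = (259.4/50) / (235.4/50)
      = 5.188 / 4.708 = 1.1020 = 110.20%

F_rel = 110.2%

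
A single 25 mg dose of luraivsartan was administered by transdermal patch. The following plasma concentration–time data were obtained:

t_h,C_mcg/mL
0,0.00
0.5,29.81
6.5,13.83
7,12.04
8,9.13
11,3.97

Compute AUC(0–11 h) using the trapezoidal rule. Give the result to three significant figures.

Trapezoidal AUC_0→11:
  [0→0.5]: (0.00+29.81)/2 × 0.5 = 7.4525
  [0.5→6.5]: (29.81+13.83)/2 × 6 = 130.92
  [6.5→7]: (13.83+12.04)/2 × 0.5 = 6.4675
  [7→8]: (12.04+9.13)/2 × 1 = 10.585
  [8→11]: (9.13+3.97)/2 × 3 = 19.65
  Sum = 175.075 mcg/mL·h

AUC = 175 mcg/mL·h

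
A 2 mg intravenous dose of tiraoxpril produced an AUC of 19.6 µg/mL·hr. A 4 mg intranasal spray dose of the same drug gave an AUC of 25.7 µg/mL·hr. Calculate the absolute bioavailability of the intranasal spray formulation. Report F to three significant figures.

F = (AUC_ev / D_ev) / (AUC_iv / D_iv)
  = (25.7/4) / (19.6/2)
  = 6.425 / 9.8 = 0.6556

F = 0.656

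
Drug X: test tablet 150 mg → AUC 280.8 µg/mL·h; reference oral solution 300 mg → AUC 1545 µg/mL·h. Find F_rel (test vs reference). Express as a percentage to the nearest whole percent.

F_rel = 36%

F_rel = (AUC_test/D_test) / (AUC_ref/D_ref)
      = (280.8/150) / (1545/300)
      = 1.872 / 5.15 = 0.3635 = 36.35%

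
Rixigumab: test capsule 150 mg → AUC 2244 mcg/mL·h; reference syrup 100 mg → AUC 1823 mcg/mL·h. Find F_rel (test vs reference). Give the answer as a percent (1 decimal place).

F_rel = 82.1%

F_rel = (AUC_test/D_test) / (AUC_ref/D_ref)
      = (2244/150) / (1823/100)
      = 14.96 / 18.23 = 0.8206 = 82.06%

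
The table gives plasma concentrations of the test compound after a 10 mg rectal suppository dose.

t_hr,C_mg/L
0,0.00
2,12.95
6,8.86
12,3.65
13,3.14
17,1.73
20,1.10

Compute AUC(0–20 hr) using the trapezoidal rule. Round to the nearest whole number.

Trapezoidal AUC_0→20:
  [0→2]: (0.00+12.95)/2 × 2 = 12.95
  [2→6]: (12.95+8.86)/2 × 4 = 43.62
  [6→12]: (8.86+3.65)/2 × 6 = 37.53
  [12→13]: (3.65+3.14)/2 × 1 = 3.395
  [13→17]: (3.14+1.73)/2 × 4 = 9.74
  [17→20]: (1.73+1.10)/2 × 3 = 4.245
  Sum = 111.48 mg/L·hr

AUC = 111 mg/L·hr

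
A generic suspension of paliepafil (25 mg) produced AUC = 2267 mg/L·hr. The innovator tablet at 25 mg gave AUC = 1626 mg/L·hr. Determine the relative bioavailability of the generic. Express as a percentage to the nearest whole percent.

F_rel = 139%

F_rel = (AUC_test/D_test) / (AUC_ref/D_ref)
      = (2267/25) / (1626/25)
      = 90.68 / 65.04 = 1.3942 = 139.42%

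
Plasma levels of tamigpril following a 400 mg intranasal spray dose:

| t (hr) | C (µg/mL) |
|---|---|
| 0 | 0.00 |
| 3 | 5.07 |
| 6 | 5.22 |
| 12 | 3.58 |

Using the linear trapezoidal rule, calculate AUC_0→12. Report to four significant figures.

AUC = 49.44 µg/mL·hr

Trapezoidal AUC_0→12:
  [0→3]: (0.00+5.07)/2 × 3 = 7.605
  [3→6]: (5.07+5.22)/2 × 3 = 15.435
  [6→12]: (5.22+3.58)/2 × 6 = 26.4
  Sum = 49.44 µg/mL·hr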